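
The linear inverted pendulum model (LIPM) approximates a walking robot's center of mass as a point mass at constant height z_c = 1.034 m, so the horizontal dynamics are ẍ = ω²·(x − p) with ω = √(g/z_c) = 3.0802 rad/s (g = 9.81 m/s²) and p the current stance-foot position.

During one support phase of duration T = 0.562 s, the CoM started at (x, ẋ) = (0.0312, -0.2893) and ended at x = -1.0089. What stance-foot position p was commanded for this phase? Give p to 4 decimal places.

ωT = 3.0802·0.562 = 1.731072; cosh(ωT) = 2.911900, sinh(ωT) = 2.734806
x(T) = p + (x₀−p)·cosh(ωT) + (ẋ₀/ω)·sinh(ωT) ⇒ p·(1 − cosh) = x(T) − x₀·cosh − (ẋ₀/ω)·sinh
numerator   = -1.0089 − (0.0312)·2.911900 − (-0.2893/3.0802)·2.734806 = -0.842892
denominator = 1 − 2.911900 = -1.911900
p = -0.842892 / -1.911900 = 0.4409

p = 0.4409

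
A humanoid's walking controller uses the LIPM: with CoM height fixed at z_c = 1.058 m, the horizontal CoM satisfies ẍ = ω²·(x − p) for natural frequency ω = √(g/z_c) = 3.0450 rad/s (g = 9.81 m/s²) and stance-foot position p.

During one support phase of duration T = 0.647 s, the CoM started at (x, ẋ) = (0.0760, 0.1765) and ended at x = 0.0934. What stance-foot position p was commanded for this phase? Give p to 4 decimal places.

ωT = 3.0450·0.647 = 1.970115; cosh(ωT) = 3.655471, sinh(ωT) = 3.516030
x(T) = p + (x₀−p)·cosh(ωT) + (ẋ₀/ω)·sinh(ωT) ⇒ p·(1 − cosh) = x(T) − x₀·cosh − (ẋ₀/ω)·sinh
numerator   = 0.0934 − (0.0760)·3.655471 − (0.1765/3.0450)·3.516030 = -0.388219
denominator = 1 − 3.655471 = -2.655471
p = -0.388219 / -2.655471 = 0.1462

p = 0.1462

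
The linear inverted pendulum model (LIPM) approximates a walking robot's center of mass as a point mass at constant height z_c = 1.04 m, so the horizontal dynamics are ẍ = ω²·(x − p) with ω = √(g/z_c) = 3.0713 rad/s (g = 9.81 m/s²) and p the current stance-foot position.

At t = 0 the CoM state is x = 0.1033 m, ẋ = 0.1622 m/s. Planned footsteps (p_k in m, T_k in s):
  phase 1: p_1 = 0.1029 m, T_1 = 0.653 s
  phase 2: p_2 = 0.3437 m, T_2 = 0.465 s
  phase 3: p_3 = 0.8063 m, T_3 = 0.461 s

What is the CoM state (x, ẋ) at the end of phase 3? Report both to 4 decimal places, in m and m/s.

phase 1: p=0.1029, T=0.653, ωT=2.005559, cosh=3.782415, sinh=3.647830; start (x,ẋ)=(0.103300, 0.162200) → end (x,ẋ)=(0.297060, 0.617989)
phase 2: p=0.3437, T=0.465, ωT=1.428154, cosh=2.205373, sinh=1.965622; start (x,ẋ)=(0.297060, 0.617989) → end (x,ẋ)=(0.636353, 1.081333)
phase 3: p=0.8063, T=0.461, ωT=1.415869, cosh=2.181391, sinh=1.938676; start (x,ẋ)=(0.636353, 1.081333) → end (x,ẋ)=(1.118142, 1.346903)

x = 1.1181, ẋ = 1.3469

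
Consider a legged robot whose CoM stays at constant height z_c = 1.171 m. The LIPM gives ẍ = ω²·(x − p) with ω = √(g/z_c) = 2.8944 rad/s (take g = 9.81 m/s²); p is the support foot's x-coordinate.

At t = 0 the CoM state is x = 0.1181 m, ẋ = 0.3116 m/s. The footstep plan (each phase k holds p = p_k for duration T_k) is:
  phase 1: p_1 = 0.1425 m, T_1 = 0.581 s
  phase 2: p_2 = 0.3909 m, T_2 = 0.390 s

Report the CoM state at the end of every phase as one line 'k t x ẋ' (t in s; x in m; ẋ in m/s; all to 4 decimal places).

1 0.5810 0.3539 0.6831
2 0.9710 0.6545 1.0185

phase 1: p=0.1425, T=0.581, ωT=1.681646, cosh=2.780232, sinh=2.594165; start (x,ẋ)=(0.118100, 0.311600) → end (x,ẋ)=(0.353940, 0.683112)
phase 2: p=0.3909, T=0.390, ωT=1.128816, cosh=1.707705, sinh=1.384289; start (x,ẋ)=(0.353940, 0.683112) → end (x,ẋ)=(0.654492, 1.018467)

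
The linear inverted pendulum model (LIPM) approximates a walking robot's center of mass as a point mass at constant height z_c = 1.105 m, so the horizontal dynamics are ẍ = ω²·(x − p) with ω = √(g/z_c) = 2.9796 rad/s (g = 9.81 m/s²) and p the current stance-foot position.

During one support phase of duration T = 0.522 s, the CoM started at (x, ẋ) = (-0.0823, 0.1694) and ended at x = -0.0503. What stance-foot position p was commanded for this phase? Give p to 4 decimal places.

ωT = 2.9796·0.522 = 1.555351; cosh(ωT) = 2.473933, sinh(ωT) = 2.262817
x(T) = p + (x₀−p)·cosh(ωT) + (ẋ₀/ω)·sinh(ωT) ⇒ p·(1 − cosh) = x(T) − x₀·cosh − (ẋ₀/ω)·sinh
numerator   = -0.0503 − (-0.0823)·2.473933 − (0.1694/2.9796)·2.262817 = 0.024656
denominator = 1 − 2.473933 = -1.473933
p = 0.024656 / -1.473933 = -0.0167

p = -0.0167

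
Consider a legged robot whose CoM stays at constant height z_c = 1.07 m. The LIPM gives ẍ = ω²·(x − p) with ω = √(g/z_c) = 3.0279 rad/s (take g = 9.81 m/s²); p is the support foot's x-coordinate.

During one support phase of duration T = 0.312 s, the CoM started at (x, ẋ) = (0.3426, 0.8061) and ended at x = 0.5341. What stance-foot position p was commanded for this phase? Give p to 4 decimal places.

ωT = 3.0279·0.312 = 0.944705; cosh(ωT) = 1.480424, sinh(ωT) = 1.091630
x(T) = p + (x₀−p)·cosh(ωT) + (ẋ₀/ω)·sinh(ωT) ⇒ p·(1 − cosh) = x(T) − x₀·cosh − (ẋ₀/ω)·sinh
numerator   = 0.5341 − (0.3426)·1.480424 − (0.8061/3.0279)·1.091630 = -0.263712
denominator = 1 − 1.480424 = -0.480424
p = -0.263712 / -0.480424 = 0.5489

p = 0.5489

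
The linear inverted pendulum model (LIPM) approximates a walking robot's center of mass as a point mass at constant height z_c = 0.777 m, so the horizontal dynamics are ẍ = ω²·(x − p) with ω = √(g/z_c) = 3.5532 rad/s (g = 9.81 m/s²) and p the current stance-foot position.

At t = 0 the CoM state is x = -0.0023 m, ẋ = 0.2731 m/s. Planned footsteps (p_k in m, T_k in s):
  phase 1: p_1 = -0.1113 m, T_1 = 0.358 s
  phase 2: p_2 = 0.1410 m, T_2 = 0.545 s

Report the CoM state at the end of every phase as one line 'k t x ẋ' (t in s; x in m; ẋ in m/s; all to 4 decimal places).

1 0.3580 0.2248 1.1622
2 0.9030 1.5480 5.1242

phase 1: p=-0.1113, T=0.358, ωT=1.272046, cosh=1.924201, sinh=1.643943; start (x,ẋ)=(-0.002300, 0.273100) → end (x,ẋ)=(0.224792, 1.162196)
phase 2: p=0.1410, T=0.545, ωT=1.936494, cosh=3.539302, sinh=3.395094; start (x,ẋ)=(0.224792, 1.162196) → end (x,ẋ)=(1.548047, 5.124184)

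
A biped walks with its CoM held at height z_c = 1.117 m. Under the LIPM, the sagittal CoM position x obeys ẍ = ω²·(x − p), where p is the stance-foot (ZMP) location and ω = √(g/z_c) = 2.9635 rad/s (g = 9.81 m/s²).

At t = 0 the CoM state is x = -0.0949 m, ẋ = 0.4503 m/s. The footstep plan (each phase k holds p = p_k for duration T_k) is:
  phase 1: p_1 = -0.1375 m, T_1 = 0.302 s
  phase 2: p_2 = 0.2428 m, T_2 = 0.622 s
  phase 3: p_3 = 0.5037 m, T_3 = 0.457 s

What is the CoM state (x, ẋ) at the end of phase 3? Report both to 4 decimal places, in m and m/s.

phase 1: p=-0.1375, T=0.302, ωT=0.894977, cosh=1.427948, sinh=1.019331; start (x,ẋ)=(-0.094900, 0.450300) → end (x,ẋ)=(0.078217, 0.771691)
phase 2: p=0.2428, T=0.622, ωT=1.843297, cosh=3.237813, sinh=3.079519; start (x,ẋ)=(0.078217, 0.771691) → end (x,ẋ)=(0.511812, 0.996578)
phase 3: p=0.5037, T=0.457, ωT=1.354319, cosh=2.066123, sinh=1.808000; start (x,ẋ)=(0.511812, 0.996578) → end (x,ẋ)=(1.128461, 2.102514)

x = 1.1285, ẋ = 2.1025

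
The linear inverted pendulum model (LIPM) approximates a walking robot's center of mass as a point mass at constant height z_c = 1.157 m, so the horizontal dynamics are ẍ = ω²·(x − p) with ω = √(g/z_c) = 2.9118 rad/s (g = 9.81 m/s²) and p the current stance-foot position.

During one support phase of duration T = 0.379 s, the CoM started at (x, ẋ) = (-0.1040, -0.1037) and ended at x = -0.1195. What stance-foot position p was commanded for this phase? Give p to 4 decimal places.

ωT = 2.9118·0.379 = 1.103572; cosh(ωT) = 1.673300, sinh(ωT) = 1.341616
x(T) = p + (x₀−p)·cosh(ωT) + (ẋ₀/ω)·sinh(ωT) ⇒ p·(1 − cosh) = x(T) − x₀·cosh − (ẋ₀/ω)·sinh
numerator   = -0.1195 − (-0.1040)·1.673300 − (-0.1037/2.9118)·1.341616 = 0.102303
denominator = 1 − 1.673300 = -0.673300
p = 0.102303 / -0.673300 = -0.1519

p = -0.1519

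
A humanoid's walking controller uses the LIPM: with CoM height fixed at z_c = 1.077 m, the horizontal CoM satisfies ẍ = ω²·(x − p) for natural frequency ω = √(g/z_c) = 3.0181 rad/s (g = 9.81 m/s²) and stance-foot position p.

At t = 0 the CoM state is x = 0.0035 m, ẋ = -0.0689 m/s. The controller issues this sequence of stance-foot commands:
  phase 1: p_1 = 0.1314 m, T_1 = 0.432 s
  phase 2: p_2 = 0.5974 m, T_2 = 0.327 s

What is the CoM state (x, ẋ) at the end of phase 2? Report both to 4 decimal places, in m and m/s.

phase 1: p=0.1314, T=0.432, ωT=1.303819, cosh=1.977415, sinh=1.705922; start (x,ẋ)=(0.003500, -0.068900) → end (x,ẋ)=(-0.160456, -0.794755)
phase 2: p=0.5974, T=0.327, ωT=0.986919, cosh=1.527839, sinh=1.155116; start (x,ẋ)=(-0.160456, -0.794755) → end (x,ẋ)=(-0.864658, -3.856337)

x = -0.8647, ẋ = -3.8563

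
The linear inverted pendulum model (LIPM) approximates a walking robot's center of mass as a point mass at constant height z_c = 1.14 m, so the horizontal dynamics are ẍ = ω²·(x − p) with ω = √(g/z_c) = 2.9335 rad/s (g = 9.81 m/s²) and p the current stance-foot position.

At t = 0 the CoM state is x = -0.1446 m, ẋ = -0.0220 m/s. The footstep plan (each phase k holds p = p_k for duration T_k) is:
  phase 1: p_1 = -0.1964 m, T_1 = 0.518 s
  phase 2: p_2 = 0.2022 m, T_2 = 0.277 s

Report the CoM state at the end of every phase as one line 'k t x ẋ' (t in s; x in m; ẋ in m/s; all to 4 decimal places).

1 0.5180 -0.0887 0.2779
2 0.7950 -0.1044 -0.3974

phase 1: p=-0.1964, T=0.518, ωT=1.519553, cosh=2.394496, sinh=2.175686; start (x,ẋ)=(-0.144600, -0.022000) → end (x,ẋ)=(-0.088682, 0.277928)
phase 2: p=0.2022, T=0.277, ωT=0.812580, cosh=1.348713, sinh=0.905001; start (x,ẋ)=(-0.088682, 0.277928) → end (x,ẋ)=(-0.104374, -0.397394)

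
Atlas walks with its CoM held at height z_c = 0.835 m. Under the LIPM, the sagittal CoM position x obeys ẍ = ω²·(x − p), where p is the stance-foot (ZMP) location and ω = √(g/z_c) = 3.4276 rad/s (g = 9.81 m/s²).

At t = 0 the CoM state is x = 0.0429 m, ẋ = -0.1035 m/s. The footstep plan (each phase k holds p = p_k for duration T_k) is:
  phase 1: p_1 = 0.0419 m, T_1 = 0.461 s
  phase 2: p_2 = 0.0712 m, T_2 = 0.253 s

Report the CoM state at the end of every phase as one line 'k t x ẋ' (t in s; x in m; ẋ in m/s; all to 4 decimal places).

1 0.4610 -0.0258 -0.2540
2 0.7140 -0.1372 -0.6813

phase 1: p=0.0419, T=0.461, ωT=1.580124, cosh=2.530753, sinh=2.324803; start (x,ẋ)=(0.042900, -0.103500) → end (x,ẋ)=(-0.025769, -0.253964)
phase 2: p=0.0712, T=0.253, ωT=0.867183, cosh=1.400165, sinh=0.980031; start (x,ẋ)=(-0.025769, -0.253964) → end (x,ẋ)=(-0.137187, -0.681326)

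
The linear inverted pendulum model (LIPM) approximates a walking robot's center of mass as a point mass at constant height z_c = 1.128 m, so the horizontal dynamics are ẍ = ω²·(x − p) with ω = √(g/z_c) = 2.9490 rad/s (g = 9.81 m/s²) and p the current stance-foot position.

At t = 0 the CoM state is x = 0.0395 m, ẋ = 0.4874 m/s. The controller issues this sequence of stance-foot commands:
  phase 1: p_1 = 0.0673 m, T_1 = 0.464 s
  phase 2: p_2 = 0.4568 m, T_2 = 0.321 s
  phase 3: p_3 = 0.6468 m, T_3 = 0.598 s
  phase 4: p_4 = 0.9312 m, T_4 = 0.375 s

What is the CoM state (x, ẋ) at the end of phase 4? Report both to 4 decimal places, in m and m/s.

phase 1: p=0.0673, T=0.464, ωT=1.368336, cosh=2.091669, sinh=1.837139; start (x,ẋ)=(0.039500, 0.487400) → end (x,ẋ)=(0.312787, 0.868867)
phase 2: p=0.4568, T=0.321, ωT=0.946629, cosh=1.482527, sinh=1.094480; start (x,ẋ)=(0.312787, 0.868867) → end (x,ẋ)=(0.565765, 0.823300)
phase 3: p=0.6468, T=0.598, ωT=1.763502, cosh=3.002136, sinh=2.830692; start (x,ẋ)=(0.565765, 0.823300) → end (x,ẋ)=(1.193793, 1.795201)
phase 4: p=0.9312, T=0.375, ωT=1.105875, cosh=1.676394, sinh=1.345473; start (x,ẋ)=(1.193793, 1.795201) → end (x,ẋ)=(2.190464, 4.051380)

x = 2.1905, ẋ = 4.0514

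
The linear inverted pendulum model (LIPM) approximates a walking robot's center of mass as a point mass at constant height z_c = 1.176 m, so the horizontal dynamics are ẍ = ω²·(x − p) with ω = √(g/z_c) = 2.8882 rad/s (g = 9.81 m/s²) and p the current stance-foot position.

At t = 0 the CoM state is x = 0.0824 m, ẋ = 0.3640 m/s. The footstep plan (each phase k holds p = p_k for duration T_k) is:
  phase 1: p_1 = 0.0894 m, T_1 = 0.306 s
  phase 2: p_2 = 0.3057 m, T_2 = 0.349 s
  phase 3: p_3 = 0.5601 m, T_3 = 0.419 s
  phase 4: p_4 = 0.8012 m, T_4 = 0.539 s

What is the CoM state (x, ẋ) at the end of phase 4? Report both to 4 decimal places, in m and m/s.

phase 1: p=0.0894, T=0.306, ωT=0.883789, cosh=1.416633, sinh=1.003419; start (x,ẋ)=(0.082400, 0.364000) → end (x,ẋ)=(0.205945, 0.495368)
phase 2: p=0.3057, T=0.349, ωT=1.007982, cosh=1.552510, sinh=1.187555; start (x,ẋ)=(0.205945, 0.495368) → end (x,ẋ)=(0.354512, 0.426913)
phase 3: p=0.5601, T=0.419, ωT=1.210156, cosh=1.826079, sinh=1.527928; start (x,ẋ)=(0.354512, 0.426913) → end (x,ẋ)=(0.410526, -0.127678)
phase 4: p=0.8012, T=0.539, ωT=1.556740, cosh=2.477077, sinh=2.266255; start (x,ẋ)=(0.410526, -0.127678) → end (x,ẋ)=(-0.266712, -2.873381)

x = -0.2667, ẋ = -2.8734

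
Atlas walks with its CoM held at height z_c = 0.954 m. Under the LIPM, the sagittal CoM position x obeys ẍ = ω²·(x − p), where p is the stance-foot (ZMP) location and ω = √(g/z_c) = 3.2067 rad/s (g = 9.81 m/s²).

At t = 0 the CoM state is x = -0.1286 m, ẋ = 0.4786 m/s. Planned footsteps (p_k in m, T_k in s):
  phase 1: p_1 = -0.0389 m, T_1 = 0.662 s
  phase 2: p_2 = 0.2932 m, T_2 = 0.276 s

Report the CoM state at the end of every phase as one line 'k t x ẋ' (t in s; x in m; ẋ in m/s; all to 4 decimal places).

phase 1: p=-0.0389, T=0.662, ωT=2.122835, cosh=4.237242, sinh=4.117551; start (x,ẋ)=(-0.128600, 0.478600) → end (x,ẋ)=(0.195564, 0.843568)
phase 2: p=0.2932, T=0.276, ωT=0.885049, cosh=1.417899, sinh=1.005205; start (x,ẋ)=(0.195564, 0.843568) → end (x,ẋ)=(0.419195, 0.881374)

1 0.6620 0.1956 0.8436
2 0.9380 0.4192 0.8814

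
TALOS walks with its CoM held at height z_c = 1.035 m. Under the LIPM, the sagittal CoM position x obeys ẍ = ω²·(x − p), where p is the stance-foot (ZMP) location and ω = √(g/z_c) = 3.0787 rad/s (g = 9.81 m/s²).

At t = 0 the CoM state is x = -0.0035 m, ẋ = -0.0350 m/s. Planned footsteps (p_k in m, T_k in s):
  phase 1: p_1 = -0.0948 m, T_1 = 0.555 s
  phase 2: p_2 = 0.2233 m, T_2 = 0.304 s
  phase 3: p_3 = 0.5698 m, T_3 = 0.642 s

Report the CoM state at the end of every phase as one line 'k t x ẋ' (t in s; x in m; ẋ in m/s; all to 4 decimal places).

1 0.5550 0.1352 0.6508
2 0.8590 0.3217 0.6646
3 1.5010 0.4213 -0.2594

phase 1: p=-0.0948, T=0.555, ωT=1.708679, cosh=2.851382, sinh=2.670277; start (x,ẋ)=(-0.003500, -0.035000) → end (x,ẋ)=(0.135174, 0.650777)
phase 2: p=0.2233, T=0.304, ωT=0.935925, cosh=1.470897, sinh=1.078674; start (x,ẋ)=(0.135174, 0.650777) → end (x,ẋ)=(0.321687, 0.664569)
phase 3: p=0.5698, T=0.642, ωT=1.976525, cosh=3.678085, sinh=3.539536; start (x,ẋ)=(0.321687, 0.664569) → end (x,ẋ)=(0.421263, -0.259390)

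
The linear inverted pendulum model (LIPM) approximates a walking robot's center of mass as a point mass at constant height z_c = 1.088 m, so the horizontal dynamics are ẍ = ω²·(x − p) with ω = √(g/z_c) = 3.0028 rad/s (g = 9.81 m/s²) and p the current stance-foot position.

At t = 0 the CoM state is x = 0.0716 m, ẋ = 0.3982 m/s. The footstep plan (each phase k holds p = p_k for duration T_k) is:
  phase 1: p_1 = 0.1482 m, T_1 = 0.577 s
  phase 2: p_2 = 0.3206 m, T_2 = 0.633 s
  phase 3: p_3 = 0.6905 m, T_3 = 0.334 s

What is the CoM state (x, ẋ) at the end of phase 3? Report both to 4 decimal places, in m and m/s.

x = 1.4294, ẋ = 2.6605

phase 1: p=0.1482, T=0.577, ωT=1.732616, cosh=2.916124, sinh=2.739303; start (x,ẋ)=(0.071600, 0.398200) → end (x,ẋ)=(0.288083, 0.531121)
phase 2: p=0.3206, T=0.633, ωT=1.900772, cosh=3.420257, sinh=3.270804; start (x,ẋ)=(0.288083, 0.531121) → end (x,ẋ)=(0.787907, 1.497200)
phase 3: p=0.6905, T=0.334, ωT=1.002935, cosh=1.546537, sinh=1.179736; start (x,ẋ)=(0.787907, 1.497200) → end (x,ẋ)=(1.429361, 2.660539)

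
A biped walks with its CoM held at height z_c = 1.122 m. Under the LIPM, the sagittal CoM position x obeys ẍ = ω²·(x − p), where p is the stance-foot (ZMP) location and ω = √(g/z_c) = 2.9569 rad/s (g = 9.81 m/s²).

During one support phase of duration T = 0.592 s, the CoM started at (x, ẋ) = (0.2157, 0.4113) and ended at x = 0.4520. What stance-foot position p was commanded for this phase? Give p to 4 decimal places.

p = 0.2931

ωT = 2.9569·0.592 = 1.750485; cosh(ωT) = 2.965541, sinh(ωT) = 2.791852
x(T) = p + (x₀−p)·cosh(ωT) + (ẋ₀/ω)·sinh(ωT) ⇒ p·(1 − cosh) = x(T) − x₀·cosh − (ẋ₀/ω)·sinh
numerator   = 0.4520 − (0.2157)·2.965541 − (0.4113/2.9569)·2.791852 = -0.576009
denominator = 1 − 2.965541 = -1.965541
p = -0.576009 / -1.965541 = 0.2931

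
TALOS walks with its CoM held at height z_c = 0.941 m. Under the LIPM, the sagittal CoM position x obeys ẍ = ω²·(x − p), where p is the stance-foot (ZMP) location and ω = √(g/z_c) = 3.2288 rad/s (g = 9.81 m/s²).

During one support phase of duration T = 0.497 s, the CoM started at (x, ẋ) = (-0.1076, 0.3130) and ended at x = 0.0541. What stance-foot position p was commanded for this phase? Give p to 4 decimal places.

p = -0.0637

ωT = 3.2288·0.497 = 1.604714; cosh(ωT) = 2.588691, sinh(ωT) = 2.387744
x(T) = p + (x₀−p)·cosh(ωT) + (ẋ₀/ω)·sinh(ωT) ⇒ p·(1 − cosh) = x(T) − x₀·cosh − (ẋ₀/ω)·sinh
numerator   = 0.0541 − (-0.1076)·2.588691 − (0.3130/3.2288)·2.387744 = 0.101175
denominator = 1 − 2.588691 = -1.588691
p = 0.101175 / -1.588691 = -0.0637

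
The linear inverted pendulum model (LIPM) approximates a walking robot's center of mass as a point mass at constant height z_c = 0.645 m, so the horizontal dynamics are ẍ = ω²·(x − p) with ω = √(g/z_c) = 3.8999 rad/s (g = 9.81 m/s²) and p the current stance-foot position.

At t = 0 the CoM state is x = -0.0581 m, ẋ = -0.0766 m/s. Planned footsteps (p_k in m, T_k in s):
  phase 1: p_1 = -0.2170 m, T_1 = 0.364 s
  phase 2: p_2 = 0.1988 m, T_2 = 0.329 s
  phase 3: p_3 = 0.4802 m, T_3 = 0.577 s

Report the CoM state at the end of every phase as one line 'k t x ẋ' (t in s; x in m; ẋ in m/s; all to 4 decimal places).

phase 1: p=-0.2170, T=0.364, ωT=1.419564, cosh=2.188567, sinh=1.946748; start (x,ẋ)=(-0.058100, -0.076600) → end (x,ẋ)=(0.092526, 1.038744)
phase 2: p=0.1988, T=0.329, ωT=1.283067, cosh=1.942437, sinh=1.665251; start (x,ẋ)=(0.092526, 1.038744) → end (x,ẋ)=(0.435912, 1.327520)
phase 3: p=0.4802, T=0.577, ωT=2.250242, cosh=4.797704, sinh=4.692331; start (x,ẋ)=(0.435912, 1.327520) → end (x,ẋ)=(1.864981, 5.558593)

1 0.3640 0.0925 1.0387
2 0.6930 0.4359 1.3275
3 1.2700 1.8650 5.5586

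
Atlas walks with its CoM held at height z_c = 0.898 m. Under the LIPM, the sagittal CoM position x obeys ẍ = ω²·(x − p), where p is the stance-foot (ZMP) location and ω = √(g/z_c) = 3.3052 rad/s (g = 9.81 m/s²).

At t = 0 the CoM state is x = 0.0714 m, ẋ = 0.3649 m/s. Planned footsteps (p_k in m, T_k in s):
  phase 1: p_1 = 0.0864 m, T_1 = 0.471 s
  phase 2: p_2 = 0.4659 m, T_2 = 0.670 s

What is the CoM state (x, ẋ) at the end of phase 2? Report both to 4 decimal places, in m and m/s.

x = 0.7781, ẋ = 1.1783

phase 1: p=0.0864, T=0.471, ωT=1.556749, cosh=2.477098, sinh=2.266278; start (x,ẋ)=(0.071400, 0.364900) → end (x,ẋ)=(0.299445, 0.791536)
phase 2: p=0.4659, T=0.670, ωT=2.214484, cosh=4.632946, sinh=4.523737; start (x,ẋ)=(0.299445, 0.791536) → end (x,ẋ)=(0.778075, 1.178327)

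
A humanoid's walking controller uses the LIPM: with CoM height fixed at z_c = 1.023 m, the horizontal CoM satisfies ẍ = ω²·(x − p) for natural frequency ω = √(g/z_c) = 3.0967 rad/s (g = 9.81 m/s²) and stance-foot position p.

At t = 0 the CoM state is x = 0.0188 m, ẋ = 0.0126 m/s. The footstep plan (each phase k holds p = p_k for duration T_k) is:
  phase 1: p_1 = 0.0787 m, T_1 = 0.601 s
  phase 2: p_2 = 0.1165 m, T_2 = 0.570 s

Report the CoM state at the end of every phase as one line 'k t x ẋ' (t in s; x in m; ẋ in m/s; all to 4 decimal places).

phase 1: p=0.0787, T=0.601, ωT=1.861117, cosh=3.293207, sinh=3.137708; start (x,ẋ)=(0.018800, 0.012600) → end (x,ẋ)=(-0.105796, -0.540526)
phase 2: p=0.1165, T=0.570, ωT=1.765119, cosh=3.006717, sinh=2.835551; start (x,ẋ)=(-0.105796, -0.540526) → end (x,ẋ)=(-1.046825, -3.577159)

1 0.6010 -0.1058 -0.5405
2 1.1710 -1.0468 -3.5772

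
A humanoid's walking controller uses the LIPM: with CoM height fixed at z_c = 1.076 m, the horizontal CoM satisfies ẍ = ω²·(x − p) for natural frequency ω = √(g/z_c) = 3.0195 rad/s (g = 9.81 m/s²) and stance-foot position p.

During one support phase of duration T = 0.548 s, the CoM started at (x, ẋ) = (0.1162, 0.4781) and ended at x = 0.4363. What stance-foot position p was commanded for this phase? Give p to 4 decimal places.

ωT = 3.0195·0.548 = 1.654686; cosh(ωT) = 2.711295, sinh(ωT) = 2.520142
x(T) = p + (x₀−p)·cosh(ωT) + (ẋ₀/ω)·sinh(ωT) ⇒ p·(1 − cosh) = x(T) − x₀·cosh − (ẋ₀/ω)·sinh
numerator   = 0.4363 − (0.1162)·2.711295 − (0.4781/3.0195)·2.520142 = -0.277785
denominator = 1 − 2.711295 = -1.711295
p = -0.277785 / -1.711295 = 0.1623

p = 0.1623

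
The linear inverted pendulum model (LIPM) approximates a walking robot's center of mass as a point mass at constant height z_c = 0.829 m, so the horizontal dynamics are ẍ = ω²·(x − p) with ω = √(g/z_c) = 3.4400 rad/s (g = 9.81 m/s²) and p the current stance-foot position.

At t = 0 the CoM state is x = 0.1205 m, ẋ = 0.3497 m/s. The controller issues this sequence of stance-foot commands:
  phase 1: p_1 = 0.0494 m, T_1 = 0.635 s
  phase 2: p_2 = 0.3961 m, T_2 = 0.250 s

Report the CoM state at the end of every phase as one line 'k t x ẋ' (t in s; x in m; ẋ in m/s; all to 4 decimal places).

1 0.6350 0.8152 2.6461
2 0.8850 1.7261 5.0849

phase 1: p=0.0494, T=0.635, ωT=2.184400, cosh=4.498931, sinh=4.386385; start (x,ẋ)=(0.120500, 0.349700) → end (x,ẋ)=(0.815181, 2.646116)
phase 2: p=0.3961, T=0.250, ωT=0.860000, cosh=1.393161, sinh=0.969999; start (x,ẋ)=(0.815181, 2.646116) → end (x,ẋ)=(1.726089, 5.084853)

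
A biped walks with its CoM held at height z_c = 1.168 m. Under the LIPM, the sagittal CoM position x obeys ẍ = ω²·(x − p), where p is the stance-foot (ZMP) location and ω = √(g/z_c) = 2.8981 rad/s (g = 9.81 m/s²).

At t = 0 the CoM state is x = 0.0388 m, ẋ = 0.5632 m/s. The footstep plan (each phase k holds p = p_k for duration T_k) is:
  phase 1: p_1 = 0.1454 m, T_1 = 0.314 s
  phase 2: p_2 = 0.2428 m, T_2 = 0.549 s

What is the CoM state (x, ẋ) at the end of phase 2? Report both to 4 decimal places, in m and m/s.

x = 0.5165, ẋ = 0.9221

phase 1: p=0.1454, T=0.314, ωT=0.910003, cosh=1.443427, sinh=1.040904; start (x,ẋ)=(0.038800, 0.563200) → end (x,ẋ)=(0.193814, 0.491364)
phase 2: p=0.2428, T=0.549, ωT=1.591057, cosh=2.556322, sinh=2.352612; start (x,ẋ)=(0.193814, 0.491364) → end (x,ẋ)=(0.516454, 0.922092)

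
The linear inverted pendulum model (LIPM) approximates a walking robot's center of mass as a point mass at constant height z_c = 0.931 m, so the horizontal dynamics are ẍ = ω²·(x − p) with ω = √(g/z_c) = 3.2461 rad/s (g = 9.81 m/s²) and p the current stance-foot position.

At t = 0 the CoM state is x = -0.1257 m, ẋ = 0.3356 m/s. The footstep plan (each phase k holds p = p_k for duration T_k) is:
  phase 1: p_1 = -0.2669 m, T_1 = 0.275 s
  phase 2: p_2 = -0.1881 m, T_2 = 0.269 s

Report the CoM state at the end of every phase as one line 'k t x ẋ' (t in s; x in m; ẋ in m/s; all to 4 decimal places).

1 0.2750 0.0394 0.9441
2 0.5440 0.4193 2.0577

phase 1: p=-0.2669, T=0.275, ωT=0.892678, cosh=1.425608, sinh=1.016050; start (x,ẋ)=(-0.125700, 0.335600) → end (x,ẋ)=(0.039441, 0.944140)
phase 2: p=-0.1881, T=0.269, ωT=0.873201, cosh=1.406088, sinh=0.988475; start (x,ẋ)=(0.039441, 0.944140) → end (x,ẋ)=(0.419344, 2.057652)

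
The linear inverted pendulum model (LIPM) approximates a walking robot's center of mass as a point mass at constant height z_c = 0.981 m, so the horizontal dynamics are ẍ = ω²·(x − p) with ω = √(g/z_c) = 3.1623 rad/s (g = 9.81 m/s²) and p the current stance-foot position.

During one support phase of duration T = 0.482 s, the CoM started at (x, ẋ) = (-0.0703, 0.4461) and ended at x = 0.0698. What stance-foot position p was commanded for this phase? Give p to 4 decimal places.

p = 0.0496

ωT = 3.1623·0.482 = 1.524229; cosh(ωT) = 2.404695, sinh(ωT) = 2.186906
x(T) = p + (x₀−p)·cosh(ωT) + (ẋ₀/ω)·sinh(ωT) ⇒ p·(1 − cosh) = x(T) − x₀·cosh − (ẋ₀/ω)·sinh
numerator   = 0.0698 − (-0.0703)·2.404695 − (0.4461/3.1623)·2.186906 = -0.069653
denominator = 1 − 2.404695 = -1.404695
p = -0.069653 / -1.404695 = 0.0496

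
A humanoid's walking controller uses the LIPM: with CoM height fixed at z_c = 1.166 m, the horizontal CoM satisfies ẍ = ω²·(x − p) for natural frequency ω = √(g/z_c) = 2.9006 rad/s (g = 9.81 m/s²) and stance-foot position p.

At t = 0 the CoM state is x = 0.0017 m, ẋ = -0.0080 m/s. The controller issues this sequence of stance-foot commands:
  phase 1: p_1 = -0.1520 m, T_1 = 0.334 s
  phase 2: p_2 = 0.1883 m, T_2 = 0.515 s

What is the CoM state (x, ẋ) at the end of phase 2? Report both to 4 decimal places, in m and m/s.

phase 1: p=-0.1520, T=0.334, ωT=0.968800, cosh=1.507160, sinh=1.127622; start (x,ẋ)=(0.001700, -0.008000) → end (x,ẋ)=(0.076540, 0.490662)
phase 2: p=0.1883, T=0.515, ωT=1.493809, cosh=2.339272, sinh=2.114756; start (x,ẋ)=(0.076540, 0.490662) → end (x,ẋ)=(0.284593, 0.462251)

x = 0.2846, ẋ = 0.4623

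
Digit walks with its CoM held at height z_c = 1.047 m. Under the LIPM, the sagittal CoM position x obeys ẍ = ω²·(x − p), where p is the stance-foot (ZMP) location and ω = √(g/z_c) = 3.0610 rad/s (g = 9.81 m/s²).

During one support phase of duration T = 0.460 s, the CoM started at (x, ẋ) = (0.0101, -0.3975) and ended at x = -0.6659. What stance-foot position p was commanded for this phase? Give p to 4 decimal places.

ωT = 3.0610·0.460 = 1.408060; cosh(ωT) = 2.166317, sinh(ωT) = 1.921700
x(T) = p + (x₀−p)·cosh(ωT) + (ẋ₀/ω)·sinh(ωT) ⇒ p·(1 − cosh) = x(T) − x₀·cosh − (ẋ₀/ω)·sinh
numerator   = -0.6659 − (0.0101)·2.166317 − (-0.3975/3.0610)·1.921700 = -0.438229
denominator = 1 − 2.166317 = -1.166317
p = -0.438229 / -1.166317 = 0.3757

p = 0.3757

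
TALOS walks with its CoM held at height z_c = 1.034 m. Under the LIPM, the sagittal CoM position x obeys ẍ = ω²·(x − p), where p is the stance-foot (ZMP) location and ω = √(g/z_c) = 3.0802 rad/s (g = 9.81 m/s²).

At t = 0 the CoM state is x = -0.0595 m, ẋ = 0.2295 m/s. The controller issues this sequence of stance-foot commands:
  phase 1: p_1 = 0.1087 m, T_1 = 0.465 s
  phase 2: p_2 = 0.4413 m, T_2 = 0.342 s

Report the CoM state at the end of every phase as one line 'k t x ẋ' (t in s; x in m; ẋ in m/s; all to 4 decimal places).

phase 1: p=0.1087, T=0.465, ωT=1.432293, cosh=2.213526, sinh=1.974766; start (x,ẋ)=(-0.059500, 0.229500) → end (x,ẋ)=(-0.116479, -0.515101)
phase 2: p=0.4413, T=0.342, ωT=1.053428, cosh=1.608103, sinh=1.259363; start (x,ẋ)=(-0.116479, -0.515101) → end (x,ẋ)=(-0.666269, -2.992010)

1 0.4650 -0.1165 -0.5151
2 0.8070 -0.6663 -2.9920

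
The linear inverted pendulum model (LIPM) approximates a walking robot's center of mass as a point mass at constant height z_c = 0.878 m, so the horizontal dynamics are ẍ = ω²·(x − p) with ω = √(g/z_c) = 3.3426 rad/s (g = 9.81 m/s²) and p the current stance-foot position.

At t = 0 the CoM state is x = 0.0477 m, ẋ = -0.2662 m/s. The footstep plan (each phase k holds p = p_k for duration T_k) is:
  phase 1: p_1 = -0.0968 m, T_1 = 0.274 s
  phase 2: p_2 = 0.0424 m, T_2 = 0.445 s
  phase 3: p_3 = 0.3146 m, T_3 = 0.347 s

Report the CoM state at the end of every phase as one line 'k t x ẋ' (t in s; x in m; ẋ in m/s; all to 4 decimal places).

phase 1: p=-0.0968, T=0.274, ωT=0.915872, cosh=1.449561, sinh=1.049394; start (x,ẋ)=(0.047700, -0.266200) → end (x,ẋ)=(0.029089, 0.120990)
phase 2: p=0.0424, T=0.445, ωT=1.487457, cosh=2.325886, sinh=2.099940; start (x,ẋ)=(0.029089, 0.120990) → end (x,ẋ)=(0.087451, 0.187978)
phase 3: p=0.3146, T=0.347, ωT=1.159882, cosh=1.751540, sinh=1.438017; start (x,ẋ)=(0.087451, 0.187978) → end (x,ẋ)=(-0.002391, -0.762590)

1 0.2740 0.0291 0.1210
2 0.7190 0.0875 0.1880
3 1.0660 -0.0024 -0.7626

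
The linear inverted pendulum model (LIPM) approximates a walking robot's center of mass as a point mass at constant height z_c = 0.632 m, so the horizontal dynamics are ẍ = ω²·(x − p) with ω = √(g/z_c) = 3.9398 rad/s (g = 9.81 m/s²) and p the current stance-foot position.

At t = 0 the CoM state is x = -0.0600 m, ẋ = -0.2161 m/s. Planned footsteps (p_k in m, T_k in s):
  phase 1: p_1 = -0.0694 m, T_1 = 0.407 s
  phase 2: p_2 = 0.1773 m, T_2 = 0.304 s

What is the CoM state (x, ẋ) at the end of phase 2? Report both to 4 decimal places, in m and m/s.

phase 1: p=-0.0694, T=0.407, ωT=1.603499, cosh=2.585791, sinh=2.384600; start (x,ẋ)=(-0.060000, -0.216100) → end (x,ẋ)=(-0.175890, -0.470478)
phase 2: p=0.1773, T=0.304, ωT=1.197699, cosh=1.807187, sinh=1.505299; start (x,ẋ)=(-0.175890, -0.470478) → end (x,ẋ)=(-0.640739, -2.944863)

x = -0.6407, ẋ = -2.9449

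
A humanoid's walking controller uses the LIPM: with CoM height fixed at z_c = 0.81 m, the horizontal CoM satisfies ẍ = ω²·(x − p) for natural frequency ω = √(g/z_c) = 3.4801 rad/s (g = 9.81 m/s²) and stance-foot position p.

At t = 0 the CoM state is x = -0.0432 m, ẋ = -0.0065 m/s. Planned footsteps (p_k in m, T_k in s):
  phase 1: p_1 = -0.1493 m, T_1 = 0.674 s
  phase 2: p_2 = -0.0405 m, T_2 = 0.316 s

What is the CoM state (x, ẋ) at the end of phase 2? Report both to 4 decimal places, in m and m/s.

phase 1: p=-0.1493, T=0.674, ωT=2.345587, cosh=5.267597, sinh=5.171806; start (x,ẋ)=(-0.043200, -0.006500) → end (x,ẋ)=(0.399932, 1.875391)
phase 2: p=-0.0405, T=0.316, ωT=1.099712, cosh=1.668133, sinh=1.335166; start (x,ẋ)=(0.399932, 1.875391) → end (x,ẋ)=(1.413708, 5.174877)

x = 1.4137, ẋ = 5.1749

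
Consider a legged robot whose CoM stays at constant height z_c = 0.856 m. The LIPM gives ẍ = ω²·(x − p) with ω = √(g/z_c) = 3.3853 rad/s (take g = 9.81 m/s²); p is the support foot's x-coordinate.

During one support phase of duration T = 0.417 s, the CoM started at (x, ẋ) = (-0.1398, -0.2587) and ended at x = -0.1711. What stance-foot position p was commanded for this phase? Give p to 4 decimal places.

p = -0.2388

ωT = 3.3853·0.417 = 1.411670; cosh(ωT) = 2.173269, sinh(ωT) = 1.929533
x(T) = p + (x₀−p)·cosh(ωT) + (ẋ₀/ω)·sinh(ωT) ⇒ p·(1 − cosh) = x(T) − x₀·cosh − (ẋ₀/ω)·sinh
numerator   = -0.1711 − (-0.1398)·2.173269 − (-0.2587/3.3853)·1.929533 = 0.280175
denominator = 1 − 2.173269 = -1.173269
p = 0.280175 / -1.173269 = -0.2388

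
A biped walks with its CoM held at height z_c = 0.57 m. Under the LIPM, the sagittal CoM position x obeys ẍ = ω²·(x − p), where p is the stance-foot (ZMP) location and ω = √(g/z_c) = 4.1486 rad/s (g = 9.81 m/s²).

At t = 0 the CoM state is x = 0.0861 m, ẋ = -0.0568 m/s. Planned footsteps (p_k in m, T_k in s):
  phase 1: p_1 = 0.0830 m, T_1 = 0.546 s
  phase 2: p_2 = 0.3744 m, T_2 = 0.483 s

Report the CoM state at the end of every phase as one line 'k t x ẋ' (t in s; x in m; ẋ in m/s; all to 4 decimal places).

phase 1: p=0.0830, T=0.546, ωT=2.265136, cosh=4.868123, sinh=4.764307; start (x,ẋ)=(0.086100, -0.056800) → end (x,ẋ)=(0.032861, -0.215237)
phase 2: p=0.3744, T=0.483, ωT=2.003774, cosh=3.775910, sinh=3.641084; start (x,ẋ)=(0.032861, -0.215237) → end (x,ẋ)=(-1.104126, -5.971795)

1 0.5460 0.0329 -0.2152
2 1.0290 -1.1041 -5.9718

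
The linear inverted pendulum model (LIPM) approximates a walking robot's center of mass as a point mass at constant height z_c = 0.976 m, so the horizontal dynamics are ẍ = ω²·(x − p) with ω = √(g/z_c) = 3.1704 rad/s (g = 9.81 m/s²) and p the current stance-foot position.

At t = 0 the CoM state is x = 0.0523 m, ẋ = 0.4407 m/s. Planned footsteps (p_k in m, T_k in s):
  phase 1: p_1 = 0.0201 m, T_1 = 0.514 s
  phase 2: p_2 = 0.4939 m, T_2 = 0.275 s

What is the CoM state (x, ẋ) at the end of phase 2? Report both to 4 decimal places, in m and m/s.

phase 1: p=0.0201, T=0.514, ωT=1.629586, cosh=2.648885, sinh=2.452875; start (x,ẋ)=(0.052300, 0.440700) → end (x,ẋ)=(0.446355, 1.417770)
phase 2: p=0.4939, T=0.275, ωT=0.871860, cosh=1.404764, sinh=0.986591; start (x,ẋ)=(0.446355, 1.417770) → end (x,ẋ)=(0.868303, 1.842916)

x = 0.8683, ẋ = 1.8429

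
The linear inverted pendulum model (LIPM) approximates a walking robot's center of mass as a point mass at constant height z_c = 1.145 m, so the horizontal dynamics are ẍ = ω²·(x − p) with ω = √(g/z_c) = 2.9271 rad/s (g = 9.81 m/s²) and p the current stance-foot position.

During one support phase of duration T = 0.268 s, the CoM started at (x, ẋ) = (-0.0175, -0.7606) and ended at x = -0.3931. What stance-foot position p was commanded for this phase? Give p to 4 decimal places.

ωT = 2.9271·0.268 = 0.784463; cosh(ωT) = 1.323797, sinh(ωT) = 0.867432
x(T) = p + (x₀−p)·cosh(ωT) + (ẋ₀/ω)·sinh(ωT) ⇒ p·(1 − cosh) = x(T) − x₀·cosh − (ẋ₀/ω)·sinh
numerator   = -0.3931 − (-0.0175)·1.323797 − (-0.7606/2.9271)·0.867432 = -0.144533
denominator = 1 − 1.323797 = -0.323797
p = -0.144533 / -0.323797 = 0.4464

p = 0.4464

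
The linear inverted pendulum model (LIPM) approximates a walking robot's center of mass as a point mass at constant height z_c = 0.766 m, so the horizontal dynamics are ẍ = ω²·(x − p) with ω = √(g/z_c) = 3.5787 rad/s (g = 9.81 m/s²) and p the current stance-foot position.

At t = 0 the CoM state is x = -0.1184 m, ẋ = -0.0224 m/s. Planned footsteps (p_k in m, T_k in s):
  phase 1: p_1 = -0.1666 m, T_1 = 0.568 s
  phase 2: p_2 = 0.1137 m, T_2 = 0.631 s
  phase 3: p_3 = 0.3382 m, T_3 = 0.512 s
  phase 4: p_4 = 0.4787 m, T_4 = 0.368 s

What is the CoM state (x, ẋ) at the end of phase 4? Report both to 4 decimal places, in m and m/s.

phase 1: p=-0.1666, T=0.568, ωT=2.032702, cosh=3.882833, sinh=3.751852; start (x,ẋ)=(-0.118400, -0.022400) → end (x,ẋ)=(-0.002931, 0.560194)
phase 2: p=0.1137, T=0.631, ωT=2.258160, cosh=4.835006, sinh=4.730463; start (x,ẋ)=(-0.002931, 0.560194) → end (x,ẋ)=(0.290273, 0.734101)
phase 3: p=0.3382, T=0.512, ωT=1.832294, cosh=3.204126, sinh=3.044080; start (x,ẋ)=(0.290273, 0.734101) → end (x,ẋ)=(0.809070, 1.830044)
phase 4: p=0.4787, T=0.368, ωT=1.316962, cosh=2.000006, sinh=1.732058; start (x,ẋ)=(0.809070, 1.830044) → end (x,ẋ)=(2.025168, 5.707906)

x = 2.0252, ẋ = 5.7079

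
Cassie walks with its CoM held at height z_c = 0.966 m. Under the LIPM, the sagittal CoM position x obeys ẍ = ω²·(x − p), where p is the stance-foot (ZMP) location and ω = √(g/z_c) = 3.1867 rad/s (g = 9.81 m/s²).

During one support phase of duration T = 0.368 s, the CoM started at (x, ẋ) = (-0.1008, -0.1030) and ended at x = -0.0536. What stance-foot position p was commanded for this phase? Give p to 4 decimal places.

ωT = 3.1867·0.368 = 1.172706; cosh(ωT) = 1.770125, sinh(ωT) = 1.460597
x(T) = p + (x₀−p)·cosh(ωT) + (ẋ₀/ω)·sinh(ωT) ⇒ p·(1 − cosh) = x(T) − x₀·cosh − (ẋ₀/ω)·sinh
numerator   = -0.0536 − (-0.1008)·1.770125 − (-0.1030/3.1867)·1.460597 = 0.172038
denominator = 1 − 1.770125 = -0.770125
p = 0.172038 / -0.770125 = -0.2234

p = -0.2234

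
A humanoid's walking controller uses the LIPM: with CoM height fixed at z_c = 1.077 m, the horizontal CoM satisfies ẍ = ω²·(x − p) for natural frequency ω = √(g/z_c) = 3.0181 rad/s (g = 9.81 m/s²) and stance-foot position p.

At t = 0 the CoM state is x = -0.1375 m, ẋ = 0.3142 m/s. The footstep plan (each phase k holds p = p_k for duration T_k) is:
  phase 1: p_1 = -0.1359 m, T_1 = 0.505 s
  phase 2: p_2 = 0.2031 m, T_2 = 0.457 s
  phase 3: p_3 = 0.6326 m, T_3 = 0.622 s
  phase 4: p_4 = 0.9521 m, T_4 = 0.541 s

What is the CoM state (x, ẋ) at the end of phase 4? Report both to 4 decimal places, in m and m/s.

phase 1: p=-0.1359, T=0.505, ωT=1.524141, cosh=2.404502, sinh=2.186694; start (x,ẋ)=(-0.137500, 0.314200) → end (x,ẋ)=(0.087899, 0.744935)
phase 2: p=0.2031, T=0.457, ωT=1.379272, cosh=2.111885, sinh=1.860123; start (x,ẋ)=(0.087899, 0.744935) → end (x,ẋ)=(0.418929, 0.926475)
phase 3: p=0.6326, T=0.622, ωT=1.877258, cosh=3.344285, sinh=3.191276; start (x,ẋ)=(0.418929, 0.926475) → end (x,ẋ)=(0.897659, 1.040405)
phase 4: p=0.9521, T=0.541, ωT=1.632792, cosh=2.656764, sinh=2.461381; start (x,ẋ)=(0.897659, 1.040405) → end (x,ẋ)=(1.655954, 2.359683)

x = 1.6560, ẋ = 2.3597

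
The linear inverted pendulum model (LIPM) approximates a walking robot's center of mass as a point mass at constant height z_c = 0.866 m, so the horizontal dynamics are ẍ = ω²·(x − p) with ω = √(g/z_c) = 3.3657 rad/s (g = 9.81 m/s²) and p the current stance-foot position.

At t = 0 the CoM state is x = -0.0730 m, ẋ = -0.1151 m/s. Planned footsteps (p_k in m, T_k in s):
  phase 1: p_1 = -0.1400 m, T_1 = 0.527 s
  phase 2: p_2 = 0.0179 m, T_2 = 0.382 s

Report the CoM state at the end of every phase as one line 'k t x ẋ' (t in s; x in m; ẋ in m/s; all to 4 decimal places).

phase 1: p=-0.1400, T=0.527, ωT=1.773724, cosh=3.031228, sinh=2.861528; start (x,ẋ)=(-0.073000, -0.115100) → end (x,ẋ)=(-0.034766, 0.296386)
phase 2: p=0.0179, T=0.382, ωT=1.285697, cosh=1.946824, sinh=1.670366; start (x,ẋ)=(-0.034766, 0.296386) → end (x,ẋ)=(0.062462, 0.280925)

1 0.5270 -0.0348 0.2964
2 0.9090 0.0625 0.2809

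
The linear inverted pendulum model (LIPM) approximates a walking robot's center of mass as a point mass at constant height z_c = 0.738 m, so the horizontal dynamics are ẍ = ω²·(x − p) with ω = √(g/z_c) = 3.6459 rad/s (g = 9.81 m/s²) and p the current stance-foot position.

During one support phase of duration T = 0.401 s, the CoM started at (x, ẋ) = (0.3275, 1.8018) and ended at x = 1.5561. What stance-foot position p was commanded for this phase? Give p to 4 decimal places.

ωT = 3.6459·0.401 = 1.462006; cosh(ωT) = 2.273188, sinh(ωT) = 2.041417
x(T) = p + (x₀−p)·cosh(ωT) + (ẋ₀/ω)·sinh(ωT) ⇒ p·(1 − cosh) = x(T) − x₀·cosh − (ẋ₀/ω)·sinh
numerator   = 1.5561 − (0.3275)·2.273188 − (1.8018/3.6459)·2.041417 = -0.197235
denominator = 1 − 2.273188 = -1.273188
p = -0.197235 / -1.273188 = 0.1549

p = 0.1549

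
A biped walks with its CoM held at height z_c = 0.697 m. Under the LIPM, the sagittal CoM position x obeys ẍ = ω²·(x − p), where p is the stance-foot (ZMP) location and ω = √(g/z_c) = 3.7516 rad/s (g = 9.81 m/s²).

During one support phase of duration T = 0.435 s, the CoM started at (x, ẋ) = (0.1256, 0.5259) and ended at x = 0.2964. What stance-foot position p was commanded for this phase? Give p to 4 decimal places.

p = 0.2307

ωT = 3.7516·0.435 = 1.631946; cosh(ωT) = 2.654683, sinh(ωT) = 2.459134
x(T) = p + (x₀−p)·cosh(ωT) + (ẋ₀/ω)·sinh(ωT) ⇒ p·(1 − cosh) = x(T) − x₀·cosh − (ẋ₀/ω)·sinh
numerator   = 0.2964 − (0.1256)·2.654683 − (0.5259/3.7516)·2.459134 = -0.381750
denominator = 1 − 2.654683 = -1.654683
p = -0.381750 / -1.654683 = 0.2307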